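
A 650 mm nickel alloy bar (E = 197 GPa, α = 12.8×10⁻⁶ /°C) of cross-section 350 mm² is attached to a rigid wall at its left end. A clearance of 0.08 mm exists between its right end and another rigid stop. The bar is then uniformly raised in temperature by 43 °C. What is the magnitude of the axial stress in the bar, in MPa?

If the wall were absent the bar would grow by αΔT L = 12.8×10⁻⁶ × 43 × 650 = 0.3578 mm.
This exceeds the 0.08 mm gap, so the wall pushes back. The portion of expansion that must be recovered elastically is δ_free − gap = 0.3578 − 0.08 = 0.2778 mm.
That suppressed elongation corresponds to σ = E·Δ/L = 197×10³ × 0.2778/650 = 84.18 MPa.

σ ≈ 84.2 MPa (compressive)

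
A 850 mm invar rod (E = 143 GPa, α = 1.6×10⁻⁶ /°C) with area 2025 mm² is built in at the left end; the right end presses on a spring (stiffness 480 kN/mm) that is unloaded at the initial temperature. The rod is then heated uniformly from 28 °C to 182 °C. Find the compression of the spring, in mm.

δ ≈ 0.0869 mm

Free thermal expansion: δ_free = αΔT L = 1.6×10⁻⁶ × 154 × 850 = 0.2094 mm.
With a force P in the spring, the elastic change of the rod is PL/(AE) and that of the spring is P/k; compatibility requires their sum to equal δ_free.
P [ L/(AE) + 1/k ] = δ_free → P [ 850/(2025×143×10³) + 1/(480×10³) ] = 0.2094.
P = 0.2094 / 5.019×10⁻⁶ = 41730 N.
Spring compression = P/k = 41730/(480×10³) = 0.08694 mm.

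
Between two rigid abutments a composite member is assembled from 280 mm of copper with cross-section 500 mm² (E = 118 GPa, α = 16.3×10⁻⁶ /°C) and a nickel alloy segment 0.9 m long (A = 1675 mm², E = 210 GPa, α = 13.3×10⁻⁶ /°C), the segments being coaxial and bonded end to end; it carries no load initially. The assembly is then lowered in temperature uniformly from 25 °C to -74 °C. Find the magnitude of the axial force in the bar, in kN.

P ≈ 224 kN (tensile)

With the walls removed the bar would change length by δ_free = Σ αᵢΔT Lᵢ = 16.3×10⁻⁶×99×280 + 13.3×10⁻⁶×99×900 = 1.637 mm.
The walls prevent any net length change, so an axial force P (same in every segment) develops. Compatibility: P · Σ Lᵢ/(AᵢEᵢ) = δ_free.
Σ Lᵢ/(AᵢEᵢ) = 280/(500×118×10³) + 900/(1675×210×10³) = 7.304×10⁻⁶ mm/N.
P = 1.637 / 7.304×10⁻⁶ = 224100 N = 224.1 kN, tensile.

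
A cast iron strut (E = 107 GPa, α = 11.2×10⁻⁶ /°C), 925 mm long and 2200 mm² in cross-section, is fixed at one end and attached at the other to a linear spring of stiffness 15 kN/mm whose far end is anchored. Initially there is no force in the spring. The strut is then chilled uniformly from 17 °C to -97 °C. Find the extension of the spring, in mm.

δ ≈ 1.12 mm

If the spring were absent the strut would shorten by αΔT L = 11.2×10⁻⁶ × 114 × 925 = 1.181 mm.
With a force P in the spring, the elastic change of the strut is PL/(AE) and that of the spring is P/k; compatibility requires their sum to equal δ_free.
P [ L/(AE) + 1/k ] = δ_free → P [ 925/(2200×107×10³) + 1/(15×10³) ] = 1.181.
P = 1.181 / 7.06×10⁻⁵ = 16730 N.
Spring extension = P/k = 16730/(15×10³) = 1.115 mm.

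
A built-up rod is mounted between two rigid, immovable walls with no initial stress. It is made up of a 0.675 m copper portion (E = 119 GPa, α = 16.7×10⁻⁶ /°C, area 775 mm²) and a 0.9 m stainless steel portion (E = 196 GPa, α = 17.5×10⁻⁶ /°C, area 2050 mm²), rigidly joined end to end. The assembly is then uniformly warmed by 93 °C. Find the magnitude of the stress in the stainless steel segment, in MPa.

σ ≈ 128 MPa (compressive)

Free thermal expansion of the whole bar: Σ αᵢΔT Lᵢ = 16.7×10⁻⁶×93×675 + 17.5×10⁻⁶×93×900 = 2.513 mm.
The rigid supports impose zero overall length change; the single axial force P common to all segments must satisfy P Σ Lᵢ/(AᵢEᵢ) = δ_free.
The series flexibility is Σ Lᵢ/(AᵢEᵢ) = 675/(775×119×10³) + 900/(2050×196×10³) = 9.559×10⁻⁶ mm/N.
P = 2.513 / 9.559×10⁻⁶ = 262900 N = 262.9 kN, compressive.
σ_{stainless steel} = P / A = 262900 / 2050 = 128.2 MPa.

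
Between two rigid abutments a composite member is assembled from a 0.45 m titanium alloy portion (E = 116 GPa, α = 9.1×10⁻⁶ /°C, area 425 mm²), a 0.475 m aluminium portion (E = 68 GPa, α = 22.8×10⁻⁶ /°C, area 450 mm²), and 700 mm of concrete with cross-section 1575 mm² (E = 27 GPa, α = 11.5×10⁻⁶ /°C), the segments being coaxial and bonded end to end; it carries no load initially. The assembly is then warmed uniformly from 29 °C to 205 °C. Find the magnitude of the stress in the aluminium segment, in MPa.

If the supports were absent, the total length change would be Σ αᵢΔT Lᵢ = 9.1×10⁻⁶×176×450 + 22.8×10⁻⁶×176×475 + 11.5×10⁻⁶×176×700 = 4.044 mm.
The rigid supports impose zero overall length change; the single axial force P common to all segments must satisfy P Σ Lᵢ/(AᵢEᵢ) = δ_free.
The series flexibility is Σ Lᵢ/(AᵢEᵢ) = 450/(425×116×10³) + 475/(450×68×10³) + 700/(1575×27×10³) = 4.111×10⁻⁵ mm/N.
Hence P = δ_free / Σ(L/AE) = 4.044/4.111×10⁻⁵ = 98.36 kN (compressive).
σ_{aluminium} = P / A = 98360 / 450 = 218.6 MPa.

σ ≈ 219 MPa (compressive)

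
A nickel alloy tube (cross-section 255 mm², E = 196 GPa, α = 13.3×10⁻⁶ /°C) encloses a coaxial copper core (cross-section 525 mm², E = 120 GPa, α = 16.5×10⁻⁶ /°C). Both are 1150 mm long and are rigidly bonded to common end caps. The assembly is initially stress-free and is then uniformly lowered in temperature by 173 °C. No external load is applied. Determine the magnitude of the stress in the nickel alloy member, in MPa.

σ ≈ 60.5 MPa (compressive)

Equilibrium of a rigid end plate with no external load gives equal and opposite internal forces ±P in the two members. Since α_{copper} > α_{nickel alloy}, cooling drives the copper into tension and the nickel alloy into compression.
Setting the final lengths equal and cancelling L: (α₁ − α₂)ΔT = P/(A₁E₁) + P/(A₂E₂).
|α₁ − α₂|·ΔT = 3.2×10⁻⁶ × 173 = 0.0005536.
1/(A₁E₁) + 1/(A₂E₂) = 1/(255×196×10³) + 1/(525×120×10³) = 3.588×10⁻⁸ N⁻¹.
So P = 0.0005536 / 3.588×10⁻⁸ = 15.43 kN.
σ_{nickel alloy} = P/A₁ = 15430/255 = 60.5 MPa, compressive.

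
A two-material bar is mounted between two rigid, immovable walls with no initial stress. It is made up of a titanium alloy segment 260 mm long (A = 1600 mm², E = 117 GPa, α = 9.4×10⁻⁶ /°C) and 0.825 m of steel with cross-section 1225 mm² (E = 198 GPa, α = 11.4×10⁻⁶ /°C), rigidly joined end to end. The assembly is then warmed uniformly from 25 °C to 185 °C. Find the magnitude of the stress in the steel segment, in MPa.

σ ≈ 323 MPa (compressive)

If the supports were absent, the total length change would be Σ αᵢΔT Lᵢ = 9.4×10⁻⁶×160×260 + 11.4×10⁻⁶×160×825 = 1.896 mm.
The walls prevent any net length change, so an axial force P (same in every segment) develops. Compatibility: P · Σ Lᵢ/(AᵢEᵢ) = δ_free.
The series flexibility is Σ Lᵢ/(AᵢEᵢ) = 260/(1600×117×10³) + 825/(1225×198×10³) = 4.79×10⁻⁶ mm/N.
So P = 1.896 / 4.79×10⁻⁶ = 395.8 kN, compressive.
σ_{steel} = P / A = 395800 / 1225 = 323.1 MPa.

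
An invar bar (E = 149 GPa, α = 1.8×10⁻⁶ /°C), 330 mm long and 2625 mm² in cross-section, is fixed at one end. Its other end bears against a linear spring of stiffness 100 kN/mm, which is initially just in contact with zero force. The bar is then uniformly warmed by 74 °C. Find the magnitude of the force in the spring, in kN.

P ≈ 4.05 kN

The unrestrained thermal change is αΔT L = 1.8×10⁻⁶ × 74 × 330 = 0.04396 mm.
Let P be the compressive force at the spring. The bar shortens elastically by PL/(AE) and the spring compresses by P/k; together these equal δ_free.
P [ L/(AE) + 1/k ] = δ_free → P [ 330/(2625×149×10³) + 1/(100×10³) ] = 0.04396.
P = 0.04396 / 1.084×10⁻⁵ = 4054 N.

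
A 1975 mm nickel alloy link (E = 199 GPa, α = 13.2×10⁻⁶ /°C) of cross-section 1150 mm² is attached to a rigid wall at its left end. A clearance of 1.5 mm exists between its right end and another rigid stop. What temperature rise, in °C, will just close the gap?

ΔT ≈ 57.5 °C

Contact occurs when the free expansion equals the gap: αΔT L = 1.5 mm.
So ΔT = g/(αL) = 1.5/(13.2×10⁻⁶ × 1975) = 57.54 °C.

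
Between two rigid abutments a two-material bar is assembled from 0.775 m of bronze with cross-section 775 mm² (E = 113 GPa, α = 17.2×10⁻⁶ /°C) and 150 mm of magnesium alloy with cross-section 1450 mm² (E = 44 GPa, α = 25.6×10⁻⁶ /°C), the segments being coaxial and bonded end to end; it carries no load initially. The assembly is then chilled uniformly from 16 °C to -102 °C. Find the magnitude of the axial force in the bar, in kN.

P ≈ 181 kN (tensile)

Free thermal contraction of the whole bar: Σ αᵢΔT Lᵢ = 17.2×10⁻⁶×118×775 + 25.6×10⁻⁶×118×150 = 2.026 mm.
The rigid supports impose zero overall length change; the single axial force P common to all segments must satisfy P Σ Lᵢ/(AᵢEᵢ) = δ_free.
The series flexibility is Σ Lᵢ/(AᵢEᵢ) = 775/(775×113×10³) + 150/(1450×44×10³) = 1.12×10⁻⁵ mm/N.
So P = 2.026 / 1.12×10⁻⁵ = 180.9 kN, tensile.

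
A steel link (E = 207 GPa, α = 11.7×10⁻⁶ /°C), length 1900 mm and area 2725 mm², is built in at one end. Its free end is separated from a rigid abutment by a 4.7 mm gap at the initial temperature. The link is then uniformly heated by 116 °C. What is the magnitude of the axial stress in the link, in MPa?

σ ≈ 0 MPa

Free thermal elongation = αΔT L = 11.7×10⁻⁶ × 116 × 1900 = 2.579 mm.
Since δ_free = 2.58 mm is less than the 4.7 mm gap, the link never touches the wall. No axial force develops.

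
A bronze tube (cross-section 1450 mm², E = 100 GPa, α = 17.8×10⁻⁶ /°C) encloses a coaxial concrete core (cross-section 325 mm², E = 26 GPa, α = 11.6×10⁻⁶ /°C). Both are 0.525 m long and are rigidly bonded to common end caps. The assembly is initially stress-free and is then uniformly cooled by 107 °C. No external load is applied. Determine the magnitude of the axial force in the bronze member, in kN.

The bronze has the larger α, so on cooling it would change length more than the concrete if both were free. The rigid plates force a common final length, so the bronze is put into tension and the concrete into compression, with equal and opposite forces P (no external load).
Equating the net (thermal + elastic) strains gives |α₁ − α₂|·ΔT = P·[1/(A₁E₁) + 1/(A₂E₂)].
|α₁ − α₂|·ΔT = 6.2×10⁻⁶ × 107 = 0.0006634.
1/(A₁E₁) + 1/(A₂E₂) = 1/(1450×100×10³) + 1/(325×26×10³) = 1.252×10⁻⁷ N⁻¹.
So P = 0.0006634 / 1.252×10⁻⁷ = 5.297 kN.

P ≈ 5.3 kN (tensile in the bronze)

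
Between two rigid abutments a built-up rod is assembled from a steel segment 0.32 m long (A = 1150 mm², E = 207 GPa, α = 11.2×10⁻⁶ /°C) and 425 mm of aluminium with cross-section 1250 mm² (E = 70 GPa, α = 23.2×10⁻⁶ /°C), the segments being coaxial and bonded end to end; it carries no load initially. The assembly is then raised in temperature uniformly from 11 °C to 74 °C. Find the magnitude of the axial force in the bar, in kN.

If the supports were absent, the total length change would be Σ αᵢΔT Lᵢ = 11.2×10⁻⁶×63×320 + 23.2×10⁻⁶×63×425 = 0.847 mm.
The rigid supports impose zero overall length change; the single axial force P common to all segments must satisfy P Σ Lᵢ/(AᵢEᵢ) = δ_free.
Σ Lᵢ/(AᵢEᵢ) = 320/(1150×207×10³) + 425/(1250×70×10³) = 6.201×10⁻⁶ mm/N.
Hence P = δ_free / Σ(L/AE) = 0.847/6.201×10⁻⁶ = 136.6 kN (compressive).

P ≈ 137 kN (compressive)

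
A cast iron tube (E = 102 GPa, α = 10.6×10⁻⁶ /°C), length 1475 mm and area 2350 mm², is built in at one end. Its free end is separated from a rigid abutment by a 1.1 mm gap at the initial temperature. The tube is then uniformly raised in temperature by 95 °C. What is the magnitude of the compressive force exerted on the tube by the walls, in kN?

Free thermal elongation = αΔT L = 10.6×10⁻⁶ × 95 × 1475 = 1.485 mm.
This exceeds the 1.1 mm gap, so the wall pushes back. The portion of expansion that must be recovered elastically is δ_free − gap = 1.485 − 1.1 = 0.3853 mm.
Compatibility: PL/(AE) = 0.3853 mm, so σ = P/A = E × (0.3853/1475) = 26.65 MPa.
Force on the wall = σA = 26.65 × 2350 mm² = 62.62 kN.

P ≈ 62.6 kN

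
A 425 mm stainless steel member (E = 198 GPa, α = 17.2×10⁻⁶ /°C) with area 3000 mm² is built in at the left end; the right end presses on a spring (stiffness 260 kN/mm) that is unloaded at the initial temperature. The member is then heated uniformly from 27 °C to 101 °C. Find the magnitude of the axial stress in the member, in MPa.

Free thermal expansion: δ_free = αΔT L = 17.2×10⁻⁶ × 74 × 425 = 0.5409 mm.
Let P be the compressive force at the spring. The member shortens elastically by PL/(AE) and the spring compresses by P/k; together these equal δ_free.
So P = δ_free / [L/(AE) + 1/k] = 0.5409 / [ 425/(3000×198×10³) + 1/(260×10³) ].
P = 0.5409 / 4.562×10⁻⁶ = 118600 N.
σ = P/A = 118600/3000 = 39.53 MPa.

σ ≈ 39.5 MPa (compressive)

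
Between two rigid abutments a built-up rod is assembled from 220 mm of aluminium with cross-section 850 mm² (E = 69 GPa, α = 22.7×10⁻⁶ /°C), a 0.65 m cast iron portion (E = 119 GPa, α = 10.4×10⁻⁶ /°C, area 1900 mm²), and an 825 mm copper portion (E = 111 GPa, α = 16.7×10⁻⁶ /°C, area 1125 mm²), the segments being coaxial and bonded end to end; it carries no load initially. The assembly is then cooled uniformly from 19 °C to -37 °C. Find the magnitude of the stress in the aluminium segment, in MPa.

σ ≈ 127 MPa (tensile)

With the walls removed the bar would change length by δ_free = Σ αᵢΔT Lᵢ = 22.7×10⁻⁶×56×220 + 10.4×10⁻⁶×56×650 + 16.7×10⁻⁶×56×825 = 1.43 mm.
The walls prevent any net length change, so an axial force P (same in every segment) develops. Compatibility: P · Σ Lᵢ/(AᵢEᵢ) = δ_free.
Σ Lᵢ/(AᵢEᵢ) = 220/(850×69×10³) + 650/(1900×119×10³) + 825/(1125×111×10³) = 1.323×10⁻⁵ mm/N.
P = 1.43 / 1.323×10⁻⁵ = 108000 N = 108 kN, tensile.
σ_{aluminium} = P / A = 108000 / 850 = 127.1 MPa.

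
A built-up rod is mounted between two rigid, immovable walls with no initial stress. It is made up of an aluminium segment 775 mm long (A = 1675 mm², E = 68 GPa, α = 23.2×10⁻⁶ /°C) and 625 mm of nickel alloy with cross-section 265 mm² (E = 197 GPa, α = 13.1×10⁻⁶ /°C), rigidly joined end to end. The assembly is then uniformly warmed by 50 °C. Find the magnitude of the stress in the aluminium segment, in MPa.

With the walls removed the bar would change length by δ_free = Σ αᵢΔT Lᵢ = 23.2×10⁻⁶×50×775 + 13.1×10⁻⁶×50×625 = 1.308 mm.
The walls prevent any net length change, so an axial force P (same in every segment) develops. Compatibility: P · Σ Lᵢ/(AᵢEᵢ) = δ_free.
Σ Lᵢ/(AᵢEᵢ) = 775/(1675×68×10³) + 625/(265×197×10³) = 1.878×10⁻⁵ mm/N.
Hence P = δ_free / Σ(L/AE) = 1.308/1.878×10⁻⁵ = 69.68 kN (compressive).
σ_{aluminium} = P / A = 69680 / 1675 = 41.6 MPa.

σ ≈ 41.6 MPa (compressive)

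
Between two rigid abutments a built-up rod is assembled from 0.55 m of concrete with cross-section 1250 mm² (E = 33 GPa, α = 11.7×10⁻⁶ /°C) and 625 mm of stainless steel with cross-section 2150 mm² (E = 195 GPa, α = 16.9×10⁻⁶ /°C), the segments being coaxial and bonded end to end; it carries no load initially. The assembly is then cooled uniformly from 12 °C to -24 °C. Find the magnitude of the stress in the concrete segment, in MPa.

If the supports were absent, the total length change would be Σ αᵢΔT Lᵢ = 11.7×10⁻⁶×36×550 + 16.9×10⁻⁶×36×625 = 0.6119 mm.
Since the ends are fixed, an axial force P builds up, equal in every segment, with P · Σ Lᵢ/(AᵢEᵢ) = δ_free.
The series flexibility is Σ Lᵢ/(AᵢEᵢ) = 550/(1250×33×10³) + 625/(2150×195×10³) = 1.482×10⁻⁵ mm/N.
So P = 0.6119 / 1.482×10⁻⁵ = 41.28 kN, tensile.
σ_{concrete} = P / A = 41280 / 1250 = 33.02 MPa.

σ ≈ 33 MPa (tensile)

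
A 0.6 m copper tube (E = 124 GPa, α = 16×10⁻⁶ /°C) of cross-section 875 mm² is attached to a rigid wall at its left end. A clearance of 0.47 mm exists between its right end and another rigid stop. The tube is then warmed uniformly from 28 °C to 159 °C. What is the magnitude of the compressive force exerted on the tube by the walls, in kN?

P ≈ 142 kN

Unrestrained expansion: δ_free = αΔT L = 16×10⁻⁶ × 131 × 600 = 1.258 mm.
This exceeds the 0.47 mm gap, so the wall pushes back. The portion of expansion that must be recovered elastically is δ_free − gap = 1.258 − 0.47 = 0.7876 mm.
That suppressed elongation corresponds to σ = E·Δ/L = 124×10³ × 0.7876/600 = 162.8 MPa.
Force on the wall = σA = 162.8 × 875 mm² = 142.4 kN.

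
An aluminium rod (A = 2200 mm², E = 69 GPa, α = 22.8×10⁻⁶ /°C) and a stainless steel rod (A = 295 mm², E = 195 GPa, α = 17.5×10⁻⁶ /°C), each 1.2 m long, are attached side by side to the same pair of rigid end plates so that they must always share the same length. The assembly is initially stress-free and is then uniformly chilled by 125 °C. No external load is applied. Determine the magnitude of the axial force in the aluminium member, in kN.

Both members must finish at the same length. With the larger α, the aluminium tends to over-contract; the plates restrain it, putting the aluminium in tension and the stainless steel in compression. With no external load the two internal forces are equal and opposite, magnitude P.
Setting the final lengths equal and cancelling L: (α₁ − α₂)ΔT = P/(A₁E₁) + P/(A₂E₂).
|α₁ − α₂|·ΔT = 5.3×10⁻⁶ × 125 = 0.0006625.
1/(A₁E₁) + 1/(A₂E₂) = 1/(2200×69×10³) + 1/(295×195×10³) = 2.397×10⁻⁸ N⁻¹.
So P = 0.0006625 / 2.397×10⁻⁸ = 27.64 kN.

P ≈ 27.6 kN (tensile in the aluminium)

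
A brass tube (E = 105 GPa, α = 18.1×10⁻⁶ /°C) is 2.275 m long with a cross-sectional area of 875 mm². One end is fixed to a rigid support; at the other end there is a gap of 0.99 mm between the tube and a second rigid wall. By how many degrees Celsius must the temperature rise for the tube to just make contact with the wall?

The gap closes when αΔT L = 0.99 mm, since the tube is still unstressed at that instant.
So ΔT = g/(αL) = 0.99/(18.1×10⁻⁶ × 2275) = 24.04 °C.

ΔT ≈ 24 °C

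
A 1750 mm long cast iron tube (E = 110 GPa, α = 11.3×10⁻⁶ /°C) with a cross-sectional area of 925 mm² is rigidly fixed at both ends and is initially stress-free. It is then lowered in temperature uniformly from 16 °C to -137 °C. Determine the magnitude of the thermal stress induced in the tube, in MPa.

σ ≈ 190 MPa (tensile)

Because both ends are immovable the net strain is zero, and the suppressed thermal strain is αΔT = 11.3×10⁻⁶ × 153 = 1728.9×10⁻⁶.
The stress required to suppress this strain is σ = Eε = 110×10³ × 1728.9×10⁻⁶ = 190.2 MPa, tensile since the tube is trying to contract.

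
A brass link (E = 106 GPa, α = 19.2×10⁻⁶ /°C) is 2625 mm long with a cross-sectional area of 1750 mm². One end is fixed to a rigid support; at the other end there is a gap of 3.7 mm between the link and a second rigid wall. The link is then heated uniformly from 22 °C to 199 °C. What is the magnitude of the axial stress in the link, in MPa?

σ ≈ 211 MPa (compressive)

If the wall were absent the link would grow by αΔT L = 19.2×10⁻⁶ × 177 × 2625 = 8.921 mm.
This exceeds the 3.7 mm gap, so the wall pushes back. The portion of expansion that must be recovered elastically is δ_free − gap = 8.921 − 3.7 = 5.221 mm.
So σ = E(δ_free − g)/L = 106×10³ × 5.221/2625 = 210.8 MPa.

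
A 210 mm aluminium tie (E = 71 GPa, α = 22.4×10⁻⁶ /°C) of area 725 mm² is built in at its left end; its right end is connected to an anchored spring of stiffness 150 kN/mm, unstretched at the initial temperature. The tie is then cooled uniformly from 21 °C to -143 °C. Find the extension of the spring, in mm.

If the spring were absent the tie would shorten by αΔT L = 22.4×10⁻⁶ × 164 × 210 = 0.7715 mm.
Let P be the tensile force in the spring. The tie extends elastically by PL/(AE) and the spring stretches by P/k; together these equal δ_free.
P [ L/(AE) + 1/k ] = δ_free → P [ 210/(725×71×10³) + 1/(150×10³) ] = 0.7715.
P = 0.7715 / 1.075×10⁻⁵ = 71790 N.
Spring extension = P/k = 71790/(150×10³) = 0.4786 mm.

δ ≈ 0.479 mm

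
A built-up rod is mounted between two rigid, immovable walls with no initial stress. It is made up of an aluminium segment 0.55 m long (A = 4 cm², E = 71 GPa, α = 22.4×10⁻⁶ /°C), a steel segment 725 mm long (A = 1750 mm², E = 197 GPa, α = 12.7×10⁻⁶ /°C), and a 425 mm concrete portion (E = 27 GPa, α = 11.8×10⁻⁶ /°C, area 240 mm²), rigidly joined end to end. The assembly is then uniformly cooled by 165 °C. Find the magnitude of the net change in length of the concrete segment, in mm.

Free thermal contraction of the whole bar: Σ αᵢΔT Lᵢ = 22.4×10⁻⁶×165×550 + 12.7×10⁻⁶×165×725 + 11.8×10⁻⁶×165×425 = 4.38 mm.
Since the ends are fixed, an axial force P builds up, equal in every segment, with P · Σ Lᵢ/(AᵢEᵢ) = δ_free.
The series flexibility is Σ Lᵢ/(AᵢEᵢ) = 550/(400×71×10³) + 725/(1750×197×10³) + 425/(240×27×10³) = 8.706×10⁻⁵ mm/N.
P = 4.38 / 8.706×10⁻⁵ = 50310 N = 50.31 kN, tensile.
For the concrete segment, free thermal change = 11.8×10⁻⁶×165×425 = 0.8275 mm and elastic change from P = 50310×425/(240×27×10³) = 3.299 mm; these oppose, so the net change is 2.47 mm (segment lengthens).

|ΔL| ≈ 2.47 mm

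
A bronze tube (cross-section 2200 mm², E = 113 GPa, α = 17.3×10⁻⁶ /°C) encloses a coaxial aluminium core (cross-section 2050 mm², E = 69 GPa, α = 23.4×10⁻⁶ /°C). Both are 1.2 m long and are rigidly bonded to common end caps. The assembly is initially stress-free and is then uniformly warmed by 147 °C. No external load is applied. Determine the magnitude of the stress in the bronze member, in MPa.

The aluminium has the larger α, so on heating it would change length more than the bronze if both were free. The rigid plates force a common final length, so the aluminium is put into compression and the bronze into tension, with equal and opposite forces P (no external load).
Setting the final lengths equal and cancelling L: (α₁ − α₂)ΔT = P/(A₁E₁) + P/(A₂E₂).
|α₁ − α₂|·ΔT = 6.1×10⁻⁶ × 147 = 0.0008967.
1/(A₁E₁) + 1/(A₂E₂) = 1/(2200×113×10³) + 1/(2050×69×10³) = 1.109×10⁻⁸ N⁻¹.
P = 0.0008967 / 1.109×10⁻⁸ = 80840 N = 80.84 kN.
σ_{bronze} = P/A₁ = 80840/2200 = 36.75 MPa, tensile.

σ ≈ 36.7 MPa (tensile)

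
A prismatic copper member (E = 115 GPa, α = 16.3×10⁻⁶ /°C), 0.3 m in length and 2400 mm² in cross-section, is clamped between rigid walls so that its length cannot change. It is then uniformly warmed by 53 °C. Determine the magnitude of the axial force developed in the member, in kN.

P ≈ 238 kN (compressive)

The ends cannot move, so σ = EαΔT = 115×10³ × 16.3×10⁻⁶ × 53 = 99.35 MPa.
Axial force P = σA = 99.35 × 2400 = 238400 N = 238.4 kN, compressive.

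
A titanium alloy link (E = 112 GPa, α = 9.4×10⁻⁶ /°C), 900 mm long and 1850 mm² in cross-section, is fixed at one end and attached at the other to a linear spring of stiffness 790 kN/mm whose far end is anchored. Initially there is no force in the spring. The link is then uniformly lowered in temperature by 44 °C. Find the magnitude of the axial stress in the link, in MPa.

Free thermal contraction: δ_free = αΔT L = 9.4×10⁻⁶ × 44 × 900 = 0.3722 mm.
With a force P in the spring, the elastic change of the link is PL/(AE) and that of the spring is P/k; compatibility requires their sum to equal δ_free.
P [ L/(AE) + 1/k ] = δ_free → P [ 900/(1850×112×10³) + 1/(790×10³) ] = 0.3722.
P = 0.3722 / 5.609×10⁻⁶ = 66360 N.
σ = P/A = 66360/1850 = 35.87 MPa.

σ ≈ 35.9 MPa (tensile)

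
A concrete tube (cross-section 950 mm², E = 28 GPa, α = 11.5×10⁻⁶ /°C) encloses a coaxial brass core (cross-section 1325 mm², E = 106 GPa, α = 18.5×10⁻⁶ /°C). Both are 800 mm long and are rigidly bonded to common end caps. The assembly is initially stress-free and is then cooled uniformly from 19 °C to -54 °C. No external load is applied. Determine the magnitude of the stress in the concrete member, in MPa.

σ ≈ 12 MPa (compressive)

Equilibrium of a rigid end plate with no external load gives equal and opposite internal forces ±P in the two members. Since α_{brass} > α_{concrete}, cooling drives the brass into tension and the concrete into compression.
Compatibility of the two members (thermal + elastic change equal): (α₁ − α₂)ΔT = P·[1/(A₁E₁) + 1/(A₂E₂)].
|α₁ − α₂|·ΔT = 7×10⁻⁶ × 73 = 0.000511.
1/(A₁E₁) + 1/(A₂E₂) = 1/(950×28×10³) + 1/(1325×106×10³) = 4.471×10⁻⁸ N⁻¹.
P = 0.000511 / 4.471×10⁻⁸ = 11430 N = 11.43 kN.
σ_{concrete} = P/A₁ = 11430/950 = 12.03 MPa, compressive.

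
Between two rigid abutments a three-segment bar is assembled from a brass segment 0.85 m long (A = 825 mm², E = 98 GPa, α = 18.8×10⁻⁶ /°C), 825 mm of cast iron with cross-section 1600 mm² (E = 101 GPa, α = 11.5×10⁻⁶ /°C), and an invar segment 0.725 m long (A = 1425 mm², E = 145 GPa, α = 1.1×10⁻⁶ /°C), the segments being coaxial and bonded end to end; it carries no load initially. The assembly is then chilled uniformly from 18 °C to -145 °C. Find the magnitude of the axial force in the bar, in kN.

If the supports were absent, the total length change would be Σ αᵢΔT Lᵢ = 18.8×10⁻⁶×163×850 + 11.5×10⁻⁶×163×825 + 1.1×10⁻⁶×163×725 = 4.281 mm.
The walls prevent any net length change, so an axial force P (same in every segment) develops. Compatibility: P · Σ Lᵢ/(AᵢEᵢ) = δ_free.
Σ Lᵢ/(AᵢEᵢ) = 850/(825×98×10³) + 825/(1600×101×10³) + 725/(1425×145×10³) = 1.913×10⁻⁵ mm/N.
So P = 4.281 / 1.913×10⁻⁵ = 223.8 kN, tensile.

P ≈ 224 kN (tensile)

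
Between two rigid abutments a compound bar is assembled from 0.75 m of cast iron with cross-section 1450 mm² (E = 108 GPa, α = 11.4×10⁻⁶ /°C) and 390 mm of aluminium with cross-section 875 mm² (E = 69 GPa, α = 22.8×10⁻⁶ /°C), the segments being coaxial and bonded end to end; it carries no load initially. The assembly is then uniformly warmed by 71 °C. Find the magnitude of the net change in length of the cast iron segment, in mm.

With the walls removed the bar would change length by δ_free = Σ αᵢΔT Lᵢ = 11.4×10⁻⁶×71×750 + 22.8×10⁻⁶×71×390 = 1.238 mm.
Since the ends are fixed, an axial force P builds up, equal in every segment, with P · Σ Lᵢ/(AᵢEᵢ) = δ_free.
Σ Lᵢ/(AᵢEᵢ) = 750/(1450×108×10³) + 390/(875×69×10³) = 1.125×10⁻⁵ mm/N.
P = 1.238 / 1.125×10⁻⁵ = 110100 N = 110.1 kN, compressive.
For the cast iron segment, free thermal change = 11.4×10⁻⁶×71×750 = 0.607 mm and elastic change from P = 110100×750/(1450×108×10³) = 0.5272 mm; these oppose, so the net change is 0.0798 mm (segment lengthens).

|ΔL| ≈ 0.0798 mm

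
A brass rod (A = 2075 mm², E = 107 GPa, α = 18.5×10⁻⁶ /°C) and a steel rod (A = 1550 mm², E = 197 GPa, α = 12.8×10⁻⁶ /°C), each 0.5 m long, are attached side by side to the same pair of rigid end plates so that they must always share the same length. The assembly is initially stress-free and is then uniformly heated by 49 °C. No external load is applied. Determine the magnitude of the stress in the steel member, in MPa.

Equilibrium of a rigid end plate with no external load gives equal and opposite internal forces ±P in the two members. Since α_{brass} > α_{steel}, heating drives the brass into compression and the steel into tension.
Setting the final lengths equal and cancelling L: (α₁ − α₂)ΔT = P/(A₁E₁) + P/(A₂E₂).
|α₁ − α₂|·ΔT = 5.7×10⁻⁶ × 49 = 0.0002793.
1/(A₁E₁) + 1/(A₂E₂) = 1/(2075×107×10³) + 1/(1550×197×10³) = 7.779×10⁻⁹ N⁻¹.
So P = 0.0002793 / 7.779×10⁻⁹ = 35.9 kN.
σ_{steel} = P/A₂ = 35900/1550 = 23.16 MPa, tensile.

σ ≈ 23.2 MPa (tensile)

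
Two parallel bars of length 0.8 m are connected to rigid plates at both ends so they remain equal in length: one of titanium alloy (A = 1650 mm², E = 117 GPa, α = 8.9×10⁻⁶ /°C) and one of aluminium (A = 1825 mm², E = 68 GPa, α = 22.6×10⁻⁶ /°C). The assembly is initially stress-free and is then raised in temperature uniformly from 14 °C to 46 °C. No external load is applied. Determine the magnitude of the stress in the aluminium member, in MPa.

Equilibrium of a rigid end plate with no external load gives equal and opposite internal forces ±P in the two members. Since α_{aluminium} > α_{titanium alloy}, heating drives the aluminium into compression and the titanium alloy into tension.
Setting the final lengths equal and cancelling L: (α₁ − α₂)ΔT = P/(A₁E₁) + P/(A₂E₂).
|α₁ − α₂|·ΔT = 13.7×10⁻⁶ × 32 = 0.0004384.
1/(A₁E₁) + 1/(A₂E₂) = 1/(1650×117×10³) + 1/(1825×68×10³) = 1.324×10⁻⁸ N⁻¹.
So P = 0.0004384 / 1.324×10⁻⁸ = 33.12 kN.
σ_{aluminium} = P/A₂ = 33120/1825 = 18.15 MPa, compressive.

σ ≈ 18.1 MPa (compressive)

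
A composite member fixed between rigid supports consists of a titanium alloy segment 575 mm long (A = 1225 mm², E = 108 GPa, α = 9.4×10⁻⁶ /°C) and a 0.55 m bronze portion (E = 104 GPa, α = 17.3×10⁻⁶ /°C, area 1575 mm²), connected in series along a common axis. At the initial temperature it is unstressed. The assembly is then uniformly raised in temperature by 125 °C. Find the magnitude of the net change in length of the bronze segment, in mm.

|ΔL| ≈ 0.377 mm

If the supports were absent, the total length change would be Σ αᵢΔT Lᵢ = 9.4×10⁻⁶×125×575 + 17.3×10⁻⁶×125×550 = 1.865 mm.
Since the ends are fixed, an axial force P builds up, equal in every segment, with P · Σ Lᵢ/(AᵢEᵢ) = δ_free.
The series flexibility is Σ Lᵢ/(AᵢEᵢ) = 575/(1225×108×10³) + 550/(1575×104×10³) = 7.704×10⁻⁶ mm/N.
Hence P = δ_free / Σ(L/AE) = 1.865/7.704×10⁻⁶ = 242.1 kN (compressive).
For the bronze segment, free thermal change = 17.3×10⁻⁶×125×550 = 1.189 mm and elastic change from P = 242100×550/(1575×104×10³) = 0.8129 mm; these oppose, so the net change is 0.377 mm (segment lengthens).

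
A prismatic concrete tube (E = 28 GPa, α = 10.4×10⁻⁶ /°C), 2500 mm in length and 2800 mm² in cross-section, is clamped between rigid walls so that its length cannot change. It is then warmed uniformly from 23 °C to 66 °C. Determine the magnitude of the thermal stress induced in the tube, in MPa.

With length fixed, the mechanical strain must cancel the thermal strain αΔT = 10.4×10⁻⁶ × 43 = 447.2×10⁻⁶.
The stress required to suppress this strain is σ = Eε = 28×10³ × 447.2×10⁻⁶ = 12.52 MPa, compressive since the tube is trying to expand.

σ ≈ 12.5 MPa (compressive)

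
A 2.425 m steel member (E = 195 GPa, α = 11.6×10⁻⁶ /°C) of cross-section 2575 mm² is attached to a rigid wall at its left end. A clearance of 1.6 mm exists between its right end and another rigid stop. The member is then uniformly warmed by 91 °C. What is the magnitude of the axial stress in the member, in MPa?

σ ≈ 77.2 MPa (compressive)

Free thermal elongation = αΔT L = 11.6×10⁻⁶ × 91 × 2425 = 2.56 mm.
This exceeds the 1.6 mm gap, so the wall pushes back. The portion of expansion that must be recovered elastically is δ_free − gap = 2.56 − 1.6 = 0.9598 mm.
That suppressed elongation corresponds to σ = E·Δ/L = 195×10³ × 0.9598/2425 = 77.18 MPa.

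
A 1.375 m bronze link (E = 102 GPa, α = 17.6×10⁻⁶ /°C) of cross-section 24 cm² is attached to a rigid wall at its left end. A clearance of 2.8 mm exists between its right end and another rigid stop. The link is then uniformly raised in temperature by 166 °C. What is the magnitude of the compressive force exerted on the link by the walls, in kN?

Unrestrained expansion: δ_free = αΔT L = 17.6×10⁻⁶ × 166 × 1375 = 4.017 mm.
After closing the 2.8 mm clearance, 4.017 − 2.8 = 1.217 mm of expansion remains to be suppressed by the wall.
That suppressed elongation corresponds to σ = E·Δ/L = 102×10³ × 1.217/1375 = 90.29 MPa.
Force on the wall = σA = 90.29 × 2400 mm² = 216.7 kN.

P ≈ 217 kN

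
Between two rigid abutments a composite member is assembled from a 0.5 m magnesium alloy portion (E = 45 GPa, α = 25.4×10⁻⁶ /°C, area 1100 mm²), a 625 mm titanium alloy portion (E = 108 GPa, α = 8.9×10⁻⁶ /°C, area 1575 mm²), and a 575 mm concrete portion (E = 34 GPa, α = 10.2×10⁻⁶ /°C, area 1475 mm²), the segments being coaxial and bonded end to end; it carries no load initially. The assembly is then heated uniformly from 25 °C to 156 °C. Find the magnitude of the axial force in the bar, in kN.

Free thermal expansion of the whole bar: Σ αᵢΔT Lᵢ = 25.4×10⁻⁶×131×500 + 8.9×10⁻⁶×131×625 + 10.2×10⁻⁶×131×575 = 3.161 mm.
Since the ends are fixed, an axial force P builds up, equal in every segment, with P · Σ Lᵢ/(AᵢEᵢ) = δ_free.
Σ Lᵢ/(AᵢEᵢ) = 500/(1100×45×10³) + 625/(1575×108×10³) + 575/(1475×34×10³) = 2.524×10⁻⁵ mm/N.
So P = 3.161 / 2.524×10⁻⁵ = 125.2 kN, compressive.

P ≈ 125 kN (compressive)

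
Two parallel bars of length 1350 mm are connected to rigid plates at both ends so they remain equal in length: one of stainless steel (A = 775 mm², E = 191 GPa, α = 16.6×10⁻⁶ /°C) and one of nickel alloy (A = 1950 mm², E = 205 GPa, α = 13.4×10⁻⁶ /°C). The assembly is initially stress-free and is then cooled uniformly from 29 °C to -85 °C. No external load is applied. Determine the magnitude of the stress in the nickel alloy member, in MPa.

Equilibrium of a rigid end plate with no external load gives equal and opposite internal forces ±P in the two members. Since α_{stainless steel} > α_{nickel alloy}, cooling drives the stainless steel into tension and the nickel alloy into compression.
Equating the net (thermal + elastic) strains gives |α₁ − α₂|·ΔT = P·[1/(A₁E₁) + 1/(A₂E₂)].
|α₁ − α₂|·ΔT = 3.2×10⁻⁶ × 114 = 0.0003648.
1/(A₁E₁) + 1/(A₂E₂) = 1/(775×191×10³) + 1/(1950×205×10³) = 9.257×10⁻⁹ N⁻¹.
So P = 0.0003648 / 9.257×10⁻⁹ = 39.41 kN.
σ_{nickel alloy} = P/A₂ = 39410/1950 = 20.21 MPa, compressive.

σ ≈ 20.2 MPa (compressive)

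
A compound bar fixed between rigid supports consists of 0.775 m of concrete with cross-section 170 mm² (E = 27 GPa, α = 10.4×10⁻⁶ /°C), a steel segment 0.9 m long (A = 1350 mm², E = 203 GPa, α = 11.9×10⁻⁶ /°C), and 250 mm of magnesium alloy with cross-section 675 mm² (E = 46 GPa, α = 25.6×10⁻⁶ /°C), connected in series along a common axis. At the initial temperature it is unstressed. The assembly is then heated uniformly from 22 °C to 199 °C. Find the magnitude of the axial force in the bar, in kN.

Free thermal expansion of the whole bar: Σ αᵢΔT Lᵢ = 10.4×10⁻⁶×177×775 + 11.9×10⁻⁶×177×900 + 25.6×10⁻⁶×177×250 = 4.455 mm.
The walls prevent any net length change, so an axial force P (same in every segment) develops. Compatibility: P · Σ Lᵢ/(AᵢEᵢ) = δ_free.
The series flexibility is Σ Lᵢ/(AᵢEᵢ) = 775/(170×27×10³) + 900/(1350×203×10³) + 250/(675×46×10³) = 0.0001802 mm/N.
Hence P = δ_free / Σ(L/AE) = 4.455/0.0001802 = 24.73 kN (compressive).

P ≈ 24.7 kN (compressive)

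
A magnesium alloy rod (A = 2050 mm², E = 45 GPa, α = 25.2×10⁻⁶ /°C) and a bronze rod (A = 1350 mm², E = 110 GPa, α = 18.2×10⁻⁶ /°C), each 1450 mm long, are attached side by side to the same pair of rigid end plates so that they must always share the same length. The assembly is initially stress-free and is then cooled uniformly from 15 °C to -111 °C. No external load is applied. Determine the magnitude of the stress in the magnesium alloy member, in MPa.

σ ≈ 24.5 MPa (tensile)

Both members must finish at the same length. With the larger α, the magnesium alloy tends to over-contract; the plates restrain it, putting the magnesium alloy in tension and the bronze in compression. With no external load the two internal forces are equal and opposite, magnitude P.
Compatibility of the two members (thermal + elastic change equal): (α₁ − α₂)ΔT = P·[1/(A₁E₁) + 1/(A₂E₂)].
|α₁ − α₂|·ΔT = 7×10⁻⁶ × 126 = 0.000882.
1/(A₁E₁) + 1/(A₂E₂) = 1/(2050×45×10³) + 1/(1350×110×10³) = 1.757×10⁻⁸ N⁻¹.
P = 0.000882 / 1.757×10⁻⁸ = 50190 N = 50.19 kN.
σ_{magnesium alloy} = P/A₁ = 50190/2050 = 24.48 MPa, tensile.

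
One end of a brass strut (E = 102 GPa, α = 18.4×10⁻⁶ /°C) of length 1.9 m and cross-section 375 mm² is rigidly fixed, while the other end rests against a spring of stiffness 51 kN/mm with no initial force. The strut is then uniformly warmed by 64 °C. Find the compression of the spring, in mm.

The unrestrained thermal change is αΔT L = 18.4×10⁻⁶ × 64 × 1900 = 2.237 mm.
With a force P in the spring, the elastic change of the strut is PL/(AE) and that of the spring is P/k; compatibility requires their sum to equal δ_free.
So P = δ_free / [L/(AE) + 1/k] = 2.237 / [ 1900/(375×102×10³) + 1/(51×10³) ].
P = 2.237 / 6.928×10⁻⁵ = 32300 N.
Spring compression = P/k = 32300/(51×10³) = 0.6332 mm.

δ ≈ 0.633 mm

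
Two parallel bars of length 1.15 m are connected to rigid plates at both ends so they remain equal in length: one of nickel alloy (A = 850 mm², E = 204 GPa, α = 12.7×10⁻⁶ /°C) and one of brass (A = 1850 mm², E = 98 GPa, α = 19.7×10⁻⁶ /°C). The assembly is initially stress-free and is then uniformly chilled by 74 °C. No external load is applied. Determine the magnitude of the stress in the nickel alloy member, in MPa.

Both members must finish at the same length. With the larger α, the brass tends to over-contract; the plates restrain it, putting the brass in tension and the nickel alloy in compression. With no external load the two internal forces are equal and opposite, magnitude P.
Compatibility of the two members (thermal + elastic change equal): (α₁ − α₂)ΔT = P·[1/(A₁E₁) + 1/(A₂E₂)].
|α₁ − α₂|·ΔT = 7×10⁻⁶ × 74 = 0.000518.
1/(A₁E₁) + 1/(A₂E₂) = 1/(850×204×10³) + 1/(1850×98×10³) = 1.128×10⁻⁸ N⁻¹.
So P = 0.000518 / 1.128×10⁻⁸ = 45.91 kN.
σ_{nickel alloy} = P/A₁ = 45910/850 = 54.01 MPa, compressive.

σ ≈ 54 MPa (compressive)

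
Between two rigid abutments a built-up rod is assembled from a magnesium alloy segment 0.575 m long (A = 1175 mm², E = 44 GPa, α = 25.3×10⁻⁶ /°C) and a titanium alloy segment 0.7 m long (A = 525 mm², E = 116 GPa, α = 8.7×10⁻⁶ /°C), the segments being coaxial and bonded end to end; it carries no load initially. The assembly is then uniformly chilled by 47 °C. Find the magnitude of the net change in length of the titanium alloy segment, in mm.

Free thermal contraction of the whole bar: Σ αᵢΔT Lᵢ = 25.3×10⁻⁶×47×575 + 8.7×10⁻⁶×47×700 = 0.97 mm.
The walls prevent any net length change, so an axial force P (same in every segment) develops. Compatibility: P · Σ Lᵢ/(AᵢEᵢ) = δ_free.
The series flexibility is Σ Lᵢ/(AᵢEᵢ) = 575/(1175×44×10³) + 700/(525×116×10³) = 2.262×10⁻⁵ mm/N.
So P = 0.97 / 2.262×10⁻⁵ = 42.89 kN, tensile.
For the titanium alloy segment, free thermal change = 8.7×10⁻⁶×47×700 = 0.2862 mm and elastic change from P = 42890×700/(525×116×10³) = 0.493 mm; these oppose, so the net change is 0.207 mm (segment lengthens).

|ΔL| ≈ 0.207 mm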